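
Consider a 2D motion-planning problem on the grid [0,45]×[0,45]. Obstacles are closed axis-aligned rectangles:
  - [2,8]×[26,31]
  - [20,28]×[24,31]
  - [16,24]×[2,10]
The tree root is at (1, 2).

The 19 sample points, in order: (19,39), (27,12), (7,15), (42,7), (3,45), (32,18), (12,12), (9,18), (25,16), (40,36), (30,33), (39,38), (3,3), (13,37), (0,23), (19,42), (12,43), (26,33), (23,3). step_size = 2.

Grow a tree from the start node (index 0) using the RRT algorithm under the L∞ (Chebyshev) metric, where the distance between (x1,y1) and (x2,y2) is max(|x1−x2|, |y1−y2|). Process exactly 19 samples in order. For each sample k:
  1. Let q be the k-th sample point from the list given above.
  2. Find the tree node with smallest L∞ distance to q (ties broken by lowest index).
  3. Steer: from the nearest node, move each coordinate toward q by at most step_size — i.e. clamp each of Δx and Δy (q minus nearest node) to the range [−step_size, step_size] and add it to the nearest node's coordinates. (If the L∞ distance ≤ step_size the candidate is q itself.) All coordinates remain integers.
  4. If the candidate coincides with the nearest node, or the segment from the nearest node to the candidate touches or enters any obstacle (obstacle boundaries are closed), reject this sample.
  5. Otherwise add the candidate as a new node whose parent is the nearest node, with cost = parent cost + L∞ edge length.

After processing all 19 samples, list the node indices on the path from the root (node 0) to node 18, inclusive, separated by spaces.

Path: 0 1 2 3 4 6 7 9 10 11 12 14 16 17 18

1. q=(19,39) nearest=0 d=37 new=(3,4) → add node 1 parent=0 cost=2
2. q=(27,12) nearest=1 d=24 new=(5,6) → add node 2 parent=1 cost=4
3. q=(7,15) nearest=2 d=9 new=(7,8) → add node 3 parent=2 cost=6
4. q=(42,7) nearest=3 d=35 new=(9,7) → add node 4 parent=3 cost=8
5. q=(3,45) nearest=3 d=37 new=(5,10) → add node 5 parent=3 cost=8
6. q=(32,18) nearest=4 d=23 new=(11,9) → add node 6 parent=4 cost=10
7. q=(12,12) nearest=6 d=3 new=(12,11) → add node 7 parent=6 cost=12
8. q=(9,18) nearest=7 d=7 new=(10,13) → add node 8 parent=7 cost=14
9. q=(25,16) nearest=7 d=13 new=(14,13) → add node 9 parent=7 cost=14
10. q=(40,36) nearest=9 d=26 new=(16,15) → add node 10 parent=9 cost=16
11. q=(30,33) nearest=10 d=18 new=(18,17) → add node 11 parent=10 cost=18
12. q=(39,38) nearest=11 d=21 new=(20,19) → add node 12 parent=11 cost=20
13. q=(3,3) nearest=1 d=1 new=(3,3) → add node 13 parent=1 cost=3
14. q=(13,37) nearest=12 d=18 new=(18,21) → add node 14 parent=12 cost=22
15. q=(0,23) nearest=8 d=10 new=(8,15) → add node 15 parent=8 cost=16
16. q=(19,42) nearest=14 d=21 new=(19,23) → add node 16 parent=14 cost=24
17. q=(12,43) nearest=16 d=20 new=(17,25) → add node 17 parent=16 cost=26
18. q=(26,33) nearest=17 d=9 new=(19,27) → add node 18 parent=17 cost=28
19. q=(23,3) nearest=9 d=10 new=(16,11) → add node 19 parent=9 cost=16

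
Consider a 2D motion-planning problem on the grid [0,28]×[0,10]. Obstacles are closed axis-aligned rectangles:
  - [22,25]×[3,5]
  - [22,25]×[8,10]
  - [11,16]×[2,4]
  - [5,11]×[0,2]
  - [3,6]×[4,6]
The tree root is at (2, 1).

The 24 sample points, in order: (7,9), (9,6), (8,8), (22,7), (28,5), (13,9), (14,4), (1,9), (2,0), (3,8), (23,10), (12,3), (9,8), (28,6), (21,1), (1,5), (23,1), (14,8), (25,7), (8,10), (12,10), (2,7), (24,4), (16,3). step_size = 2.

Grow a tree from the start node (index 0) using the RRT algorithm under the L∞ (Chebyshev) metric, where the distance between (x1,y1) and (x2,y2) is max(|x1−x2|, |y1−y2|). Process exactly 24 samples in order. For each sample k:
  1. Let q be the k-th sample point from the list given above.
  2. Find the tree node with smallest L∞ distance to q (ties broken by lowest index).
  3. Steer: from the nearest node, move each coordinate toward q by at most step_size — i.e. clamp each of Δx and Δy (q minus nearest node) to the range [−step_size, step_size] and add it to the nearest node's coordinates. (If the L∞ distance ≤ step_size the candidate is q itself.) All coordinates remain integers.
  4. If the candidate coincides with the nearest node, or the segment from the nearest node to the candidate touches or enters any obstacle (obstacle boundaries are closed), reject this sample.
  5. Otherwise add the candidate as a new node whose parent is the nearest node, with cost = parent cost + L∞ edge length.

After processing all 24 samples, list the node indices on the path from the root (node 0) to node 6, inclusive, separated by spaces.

Path: 0 1 3 4 6

1. q=(7,9) nearest=0 d=8 new=(4,3) → add node 1 parent=0 cost=2
2. q=(9,6) nearest=1 d=5 new=(6,5) → blocked by [3,6]×[4,6], reject
3. q=(8,8) nearest=1 d=5 new=(6,5) → blocked by [3,6]×[4,6], reject
4. q=(22,7) nearest=1 d=18 new=(6,5) → blocked by [3,6]×[4,6], reject
5. q=(28,5) nearest=1 d=24 new=(6,5) → blocked by [3,6]×[4,6], reject
6. q=(13,9) nearest=1 d=9 new=(6,5) → blocked by [3,6]×[4,6], reject
7. q=(14,4) nearest=1 d=10 new=(6,4) → blocked by [3,6]×[4,6], reject
8. q=(1,9) nearest=1 d=6 new=(2,5) → blocked by [3,6]×[4,6], reject
9. q=(2,0) nearest=0 d=1 new=(2,0) → add node 2 parent=0 cost=1
10. q=(3,8) nearest=1 d=5 new=(3,5) → blocked by [3,6]×[4,6], reject
11. q=(23,10) nearest=1 d=19 new=(6,5) → blocked by [3,6]×[4,6], reject
12. q=(12,3) nearest=1 d=8 new=(6,3) → add node 3 parent=1 cost=4
13. q=(9,8) nearest=1 d=5 new=(6,5) → blocked by [3,6]×[4,6], reject
14. q=(28,6) nearest=3 d=22 new=(8,5) → add node 4 parent=3 cost=6
15. q=(21,1) nearest=4 d=13 new=(10,3) → add node 5 parent=4 cost=8
16. q=(1,5) nearest=1 d=3 new=(2,5) → blocked by [3,6]×[4,6], reject
17. q=(23,1) nearest=5 d=13 new=(12,1) → blocked by [11,16]×[2,4], reject
18. q=(14,8) nearest=5 d=5 new=(12,5) → blocked by [11,16]×[2,4], reject
19. q=(25,7) nearest=5 d=15 new=(12,5) → blocked by [11,16]×[2,4], reject
20. q=(8,10) nearest=4 d=5 new=(8,7) → add node 6 parent=4 cost=8
21. q=(12,10) nearest=6 d=4 new=(10,9) → add node 7 parent=6 cost=10
22. q=(2,7) nearest=1 d=4 new=(2,5) → blocked by [3,6]×[4,6], reject
23. q=(24,4) nearest=5 d=14 new=(12,4) → blocked by [11,16]×[2,4], reject
24. q=(16,3) nearest=5 d=6 new=(12,3) → blocked by [11,16]×[2,4], reject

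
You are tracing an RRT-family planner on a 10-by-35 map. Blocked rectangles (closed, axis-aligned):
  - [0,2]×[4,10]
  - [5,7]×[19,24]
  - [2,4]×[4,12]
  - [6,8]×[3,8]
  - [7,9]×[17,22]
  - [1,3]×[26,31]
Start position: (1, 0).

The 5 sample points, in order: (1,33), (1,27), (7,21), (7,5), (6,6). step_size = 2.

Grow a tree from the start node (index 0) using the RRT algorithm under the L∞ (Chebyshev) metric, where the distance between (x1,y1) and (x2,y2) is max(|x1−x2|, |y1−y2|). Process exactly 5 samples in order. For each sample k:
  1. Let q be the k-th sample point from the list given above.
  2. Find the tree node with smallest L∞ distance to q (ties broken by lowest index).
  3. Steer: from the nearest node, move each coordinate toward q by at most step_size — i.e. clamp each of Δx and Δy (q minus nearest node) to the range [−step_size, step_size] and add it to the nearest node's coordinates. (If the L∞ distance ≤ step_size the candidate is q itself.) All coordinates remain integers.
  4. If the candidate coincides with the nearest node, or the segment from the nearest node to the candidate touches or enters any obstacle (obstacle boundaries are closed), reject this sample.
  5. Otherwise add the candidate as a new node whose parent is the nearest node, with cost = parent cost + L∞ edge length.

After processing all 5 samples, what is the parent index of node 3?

Parent of node 3: 2

1. q=(1,33) nearest=0 d=33 new=(1,2) → add node 1 parent=0 cost=2
2. q=(1,27) nearest=1 d=25 new=(1,4) → blocked by [0,2]×[4,10], reject
3. q=(7,21) nearest=1 d=19 new=(3,4) → blocked by [2,4]×[4,12], reject
4. q=(7,5) nearest=0 d=6 new=(3,2) → add node 2 parent=0 cost=2
5. q=(6,6) nearest=2 d=4 new=(5,4) → add node 3 parent=2 cost=4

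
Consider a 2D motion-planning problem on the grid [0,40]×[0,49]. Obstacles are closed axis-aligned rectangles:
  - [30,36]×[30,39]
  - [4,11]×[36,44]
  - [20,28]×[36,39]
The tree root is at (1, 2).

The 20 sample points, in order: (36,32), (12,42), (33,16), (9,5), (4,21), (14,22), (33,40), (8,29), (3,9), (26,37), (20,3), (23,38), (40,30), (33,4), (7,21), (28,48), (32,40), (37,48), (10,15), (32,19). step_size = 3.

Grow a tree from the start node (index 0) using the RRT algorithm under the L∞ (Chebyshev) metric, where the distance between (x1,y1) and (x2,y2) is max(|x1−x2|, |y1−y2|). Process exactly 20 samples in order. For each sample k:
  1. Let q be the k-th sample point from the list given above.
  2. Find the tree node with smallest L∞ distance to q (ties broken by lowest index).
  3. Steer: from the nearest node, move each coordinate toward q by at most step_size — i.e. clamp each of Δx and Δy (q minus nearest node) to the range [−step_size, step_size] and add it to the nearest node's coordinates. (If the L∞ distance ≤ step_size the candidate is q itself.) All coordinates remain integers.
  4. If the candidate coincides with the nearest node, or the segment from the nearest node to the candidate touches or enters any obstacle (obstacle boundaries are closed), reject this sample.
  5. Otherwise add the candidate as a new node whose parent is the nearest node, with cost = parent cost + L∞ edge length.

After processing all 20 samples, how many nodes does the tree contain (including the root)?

Node count: 19

1. q=(36,32) nearest=0 d=35 new=(4,5) → add node 1 parent=0 cost=3
2. q=(12,42) nearest=1 d=37 new=(7,8) → add node 2 parent=1 cost=6
3. q=(33,16) nearest=2 d=26 new=(10,11) → add node 3 parent=2 cost=9
4. q=(9,5) nearest=2 d=3 new=(9,5) → add node 4 parent=2 cost=9
5. q=(4,21) nearest=3 d=10 new=(7,14) → add node 5 parent=3 cost=12
6. q=(14,22) nearest=5 d=8 new=(10,17) → add node 6 parent=5 cost=15
7. q=(33,40) nearest=6 d=23 new=(13,20) → add node 7 parent=6 cost=18
8. q=(8,29) nearest=7 d=9 new=(10,23) → add node 8 parent=7 cost=21
9. q=(3,9) nearest=1 d=4 new=(3,8) → add node 9 parent=1 cost=6
10. q=(26,37) nearest=8 d=16 new=(13,26) → add node 10 parent=8 cost=24
11. q=(20,3) nearest=3 d=10 new=(13,8) → add node 11 parent=3 cost=12
12. q=(23,38) nearest=10 d=12 new=(16,29) → add node 12 parent=10 cost=27
13. q=(40,30) nearest=12 d=24 new=(19,30) → add node 13 parent=12 cost=30
14. q=(33,4) nearest=7 d=20 new=(16,17) → add node 14 parent=7 cost=21
15. q=(7,21) nearest=8 d=3 new=(7,21) → add node 15 parent=8 cost=24
16. q=(28,48) nearest=13 d=18 new=(22,33) → add node 16 parent=13 cost=33
17. q=(32,40) nearest=16 d=10 new=(25,36) → blocked by [20,28]×[36,39], reject
18. q=(37,48) nearest=16 d=15 new=(25,36) → blocked by [20,28]×[36,39], reject
19. q=(10,15) nearest=6 d=2 new=(10,15) → add node 17 parent=6 cost=17
20. q=(32,19) nearest=13 d=13 new=(22,27) → add node 18 parent=13 cost=33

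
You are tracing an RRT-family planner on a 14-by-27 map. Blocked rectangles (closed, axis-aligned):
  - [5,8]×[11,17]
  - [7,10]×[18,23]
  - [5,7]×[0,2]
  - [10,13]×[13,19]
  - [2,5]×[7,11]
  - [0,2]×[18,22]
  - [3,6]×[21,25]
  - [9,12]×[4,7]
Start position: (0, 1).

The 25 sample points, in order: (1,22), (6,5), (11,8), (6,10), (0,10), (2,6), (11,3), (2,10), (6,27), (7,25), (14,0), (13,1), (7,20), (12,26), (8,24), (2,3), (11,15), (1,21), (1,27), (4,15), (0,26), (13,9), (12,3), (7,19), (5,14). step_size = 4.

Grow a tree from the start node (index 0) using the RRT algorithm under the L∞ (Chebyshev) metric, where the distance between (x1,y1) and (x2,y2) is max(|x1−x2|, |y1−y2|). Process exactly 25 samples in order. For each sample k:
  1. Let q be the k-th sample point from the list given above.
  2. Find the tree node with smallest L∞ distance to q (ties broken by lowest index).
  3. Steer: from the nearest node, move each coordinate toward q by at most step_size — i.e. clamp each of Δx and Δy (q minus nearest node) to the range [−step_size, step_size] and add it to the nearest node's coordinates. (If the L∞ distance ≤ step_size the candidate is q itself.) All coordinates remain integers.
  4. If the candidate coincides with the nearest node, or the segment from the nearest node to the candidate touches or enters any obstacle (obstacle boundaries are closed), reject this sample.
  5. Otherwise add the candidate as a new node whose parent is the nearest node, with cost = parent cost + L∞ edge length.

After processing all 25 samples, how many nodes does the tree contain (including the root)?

1. q=(1,22) nearest=0 d=21 new=(1,5) → add node 1 parent=0 cost=4
2. q=(6,5) nearest=1 d=5 new=(5,5) → add node 2 parent=1 cost=8
3. q=(11,8) nearest=2 d=6 new=(9,8) → add node 3 parent=2 cost=12
4. q=(6,10) nearest=3 d=3 new=(6,10) → add node 4 parent=3 cost=15
5. q=(0,10) nearest=1 d=5 new=(0,9) → add node 5 parent=1 cost=8
6. q=(2,6) nearest=1 d=1 new=(2,6) → add node 6 parent=1 cost=5
7. q=(11,3) nearest=3 d=5 new=(11,4) → blocked by [9,12]×[4,7], reject
8. q=(2,10) nearest=5 d=2 new=(2,10) → blocked by [2,5]×[7,11], reject
9. q=(6,27) nearest=4 d=17 new=(6,14) → blocked by [5,8]×[11,17], reject
10. q=(7,25) nearest=4 d=15 new=(7,14) → blocked by [5,8]×[11,17], reject
11. q=(14,0) nearest=3 d=8 new=(13,4) → blocked by [9,12]×[4,7], reject
12. q=(13,1) nearest=3 d=7 new=(13,4) → blocked by [9,12]×[4,7], reject
13. q=(7,20) nearest=4 d=10 new=(7,14) → blocked by [5,8]×[11,17], reject
14. q=(12,26) nearest=4 d=16 new=(10,14) → blocked by [5,8]×[11,17], reject
15. q=(8,24) nearest=4 d=14 new=(8,14) → blocked by [5,8]×[11,17], reject
16. q=(2,3) nearest=0 d=2 new=(2,3) → add node 7 parent=0 cost=2
17. q=(11,15) nearest=4 d=5 new=(10,14) → blocked by [5,8]×[11,17], reject
18. q=(1,21) nearest=4 d=11 new=(2,14) → blocked by [5,8]×[11,17], reject
19. q=(1,27) nearest=4 d=17 new=(2,14) → blocked by [5,8]×[11,17], reject
20. q=(4,15) nearest=4 d=5 new=(4,14) → blocked by [5,8]×[11,17], reject
21. q=(0,26) nearest=4 d=16 new=(2,14) → blocked by [5,8]×[11,17], reject
22. q=(13,9) nearest=3 d=4 new=(13,9) → add node 8 parent=3 cost=16
23. q=(12,3) nearest=3 d=5 new=(12,4) → blocked by [9,12]×[4,7], reject
24. q=(7,19) nearest=4 d=9 new=(7,14) → blocked by [5,8]×[11,17], reject
25. q=(5,14) nearest=4 d=4 new=(5,14) → blocked by [5,8]×[11,17], reject

Node count: 9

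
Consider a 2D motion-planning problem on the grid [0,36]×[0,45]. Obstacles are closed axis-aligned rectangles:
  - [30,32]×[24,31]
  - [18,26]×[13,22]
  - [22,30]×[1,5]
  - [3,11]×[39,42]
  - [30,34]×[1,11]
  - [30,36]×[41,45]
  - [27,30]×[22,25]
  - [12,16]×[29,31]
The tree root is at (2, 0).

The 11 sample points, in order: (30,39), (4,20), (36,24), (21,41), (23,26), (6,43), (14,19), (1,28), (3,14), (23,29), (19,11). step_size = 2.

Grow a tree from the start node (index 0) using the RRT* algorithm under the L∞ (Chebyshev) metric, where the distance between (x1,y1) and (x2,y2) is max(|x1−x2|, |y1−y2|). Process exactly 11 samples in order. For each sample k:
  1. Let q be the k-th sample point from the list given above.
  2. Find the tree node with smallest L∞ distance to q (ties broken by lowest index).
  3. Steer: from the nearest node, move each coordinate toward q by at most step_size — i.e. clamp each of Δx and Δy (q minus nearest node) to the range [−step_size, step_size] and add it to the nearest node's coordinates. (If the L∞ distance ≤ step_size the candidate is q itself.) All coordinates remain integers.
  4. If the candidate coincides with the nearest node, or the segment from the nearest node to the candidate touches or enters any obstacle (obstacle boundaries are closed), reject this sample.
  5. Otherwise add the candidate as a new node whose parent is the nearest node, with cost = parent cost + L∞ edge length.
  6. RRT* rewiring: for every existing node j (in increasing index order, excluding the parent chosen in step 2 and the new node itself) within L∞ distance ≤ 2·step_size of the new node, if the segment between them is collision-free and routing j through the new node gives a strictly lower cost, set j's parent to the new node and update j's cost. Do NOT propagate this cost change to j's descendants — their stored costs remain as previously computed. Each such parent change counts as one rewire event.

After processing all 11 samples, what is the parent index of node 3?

Parent of node 3: 1

1. q=(30,39) nearest=0 d=39 new=(4,2) → add node 1 parent=0 cost=2
2. q=(4,20) nearest=1 d=18 new=(4,4) → add node 2 parent=1 cost=4
3. q=(36,24) nearest=1 d=32 new=(6,4) → add node 3 parent=1 cost=4
4. q=(21,41) nearest=2 d=37 new=(6,6) → add node 4 parent=2 cost=6
5. q=(23,26) nearest=4 d=20 new=(8,8) → add node 5 parent=4 cost=8
6. q=(6,43) nearest=5 d=35 new=(6,10) → add node 6 parent=5 cost=10
7. q=(14,19) nearest=6 d=9 new=(8,12) → add node 7 parent=6 cost=12
8. q=(1,28) nearest=7 d=16 new=(6,14) → add node 8 parent=7 cost=14
9. q=(3,14) nearest=8 d=3 new=(4,14) → add node 9 parent=8 cost=16
10. q=(23,29) nearest=7 d=17 new=(10,14) → add node 10 parent=7 cost=14
11. q=(19,11) nearest=10 d=9 new=(12,12) → add node 11 parent=10 cost=16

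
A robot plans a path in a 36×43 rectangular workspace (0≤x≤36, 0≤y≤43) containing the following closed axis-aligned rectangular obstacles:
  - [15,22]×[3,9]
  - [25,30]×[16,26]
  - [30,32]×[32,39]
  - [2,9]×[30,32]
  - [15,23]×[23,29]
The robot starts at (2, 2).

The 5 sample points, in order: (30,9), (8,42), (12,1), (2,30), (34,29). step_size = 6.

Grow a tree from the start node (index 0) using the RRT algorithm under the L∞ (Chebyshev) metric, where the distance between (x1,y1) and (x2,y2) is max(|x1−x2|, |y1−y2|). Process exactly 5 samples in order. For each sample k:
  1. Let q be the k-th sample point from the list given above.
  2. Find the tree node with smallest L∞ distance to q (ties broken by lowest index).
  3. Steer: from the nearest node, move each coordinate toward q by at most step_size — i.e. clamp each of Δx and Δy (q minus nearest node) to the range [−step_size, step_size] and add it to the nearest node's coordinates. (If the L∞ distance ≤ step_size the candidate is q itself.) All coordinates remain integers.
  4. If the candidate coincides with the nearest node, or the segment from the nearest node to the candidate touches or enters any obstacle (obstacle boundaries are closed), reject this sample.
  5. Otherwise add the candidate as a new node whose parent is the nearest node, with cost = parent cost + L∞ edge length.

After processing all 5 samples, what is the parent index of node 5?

Parent of node 5: 1

1. q=(30,9) nearest=0 d=28 new=(8,8) → add node 1 parent=0 cost=6
2. q=(8,42) nearest=1 d=34 new=(8,14) → add node 2 parent=1 cost=12
3. q=(12,1) nearest=1 d=7 new=(12,2) → add node 3 parent=1 cost=12
4. q=(2,30) nearest=2 d=16 new=(2,20) → add node 4 parent=2 cost=18
5. q=(34,29) nearest=1 d=26 new=(14,14) → add node 5 parent=1 cost=12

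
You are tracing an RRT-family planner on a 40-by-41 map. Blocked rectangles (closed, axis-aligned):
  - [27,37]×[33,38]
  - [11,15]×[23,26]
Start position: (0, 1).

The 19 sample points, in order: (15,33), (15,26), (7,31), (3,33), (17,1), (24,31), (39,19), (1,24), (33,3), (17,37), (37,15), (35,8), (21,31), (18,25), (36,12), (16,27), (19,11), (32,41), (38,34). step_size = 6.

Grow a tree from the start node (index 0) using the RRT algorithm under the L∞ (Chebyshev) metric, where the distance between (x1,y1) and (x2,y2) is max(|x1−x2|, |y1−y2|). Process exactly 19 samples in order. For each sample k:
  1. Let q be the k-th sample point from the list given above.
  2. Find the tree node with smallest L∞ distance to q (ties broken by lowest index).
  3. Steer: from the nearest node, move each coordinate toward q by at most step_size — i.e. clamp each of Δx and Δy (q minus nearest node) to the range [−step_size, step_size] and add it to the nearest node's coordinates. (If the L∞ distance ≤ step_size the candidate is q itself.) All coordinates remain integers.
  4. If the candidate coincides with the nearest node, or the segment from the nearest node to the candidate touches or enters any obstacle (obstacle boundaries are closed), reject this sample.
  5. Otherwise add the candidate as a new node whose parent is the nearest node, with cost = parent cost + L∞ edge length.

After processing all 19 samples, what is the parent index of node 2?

1. q=(15,33) nearest=0 d=32 new=(6,7) → add node 1 parent=0 cost=6
2. q=(15,26) nearest=1 d=19 new=(12,13) → add node 2 parent=1 cost=12
3. q=(7,31) nearest=2 d=18 new=(7,19) → add node 3 parent=2 cost=18
4. q=(3,33) nearest=3 d=14 new=(3,25) → add node 4 parent=3 cost=24
5. q=(17,1) nearest=1 d=11 new=(12,1) → add node 5 parent=1 cost=12
6. q=(24,31) nearest=3 d=17 new=(13,25) → blocked by [11,15]×[23,26], reject
7. q=(39,19) nearest=2 d=27 new=(18,19) → add node 6 parent=2 cost=18
8. q=(1,24) nearest=4 d=2 new=(1,24) → add node 7 parent=4 cost=26
9. q=(33,3) nearest=6 d=16 new=(24,13) → add node 8 parent=6 cost=24
10. q=(17,37) nearest=4 d=14 new=(9,31) → add node 9 parent=4 cost=30
11. q=(37,15) nearest=8 d=13 new=(30,15) → add node 10 parent=8 cost=30
12. q=(35,8) nearest=10 d=7 new=(35,9) → add node 11 parent=10 cost=36
13. q=(21,31) nearest=6 d=12 new=(21,25) → add node 12 parent=6 cost=24
14. q=(18,25) nearest=12 d=3 new=(18,25) → add node 13 parent=12 cost=27
15. q=(36,12) nearest=11 d=3 new=(36,12) → add node 14 parent=11 cost=39
16. q=(16,27) nearest=13 d=2 new=(16,27) → add node 15 parent=13 cost=29
17. q=(19,11) nearest=8 d=5 new=(19,11) → add node 16 parent=8 cost=29
18. q=(32,41) nearest=12 d=16 new=(27,31) → add node 17 parent=12 cost=30
19. q=(38,34) nearest=17 d=11 new=(33,34) → blocked by [27,37]×[33,38], reject

Parent of node 2: 1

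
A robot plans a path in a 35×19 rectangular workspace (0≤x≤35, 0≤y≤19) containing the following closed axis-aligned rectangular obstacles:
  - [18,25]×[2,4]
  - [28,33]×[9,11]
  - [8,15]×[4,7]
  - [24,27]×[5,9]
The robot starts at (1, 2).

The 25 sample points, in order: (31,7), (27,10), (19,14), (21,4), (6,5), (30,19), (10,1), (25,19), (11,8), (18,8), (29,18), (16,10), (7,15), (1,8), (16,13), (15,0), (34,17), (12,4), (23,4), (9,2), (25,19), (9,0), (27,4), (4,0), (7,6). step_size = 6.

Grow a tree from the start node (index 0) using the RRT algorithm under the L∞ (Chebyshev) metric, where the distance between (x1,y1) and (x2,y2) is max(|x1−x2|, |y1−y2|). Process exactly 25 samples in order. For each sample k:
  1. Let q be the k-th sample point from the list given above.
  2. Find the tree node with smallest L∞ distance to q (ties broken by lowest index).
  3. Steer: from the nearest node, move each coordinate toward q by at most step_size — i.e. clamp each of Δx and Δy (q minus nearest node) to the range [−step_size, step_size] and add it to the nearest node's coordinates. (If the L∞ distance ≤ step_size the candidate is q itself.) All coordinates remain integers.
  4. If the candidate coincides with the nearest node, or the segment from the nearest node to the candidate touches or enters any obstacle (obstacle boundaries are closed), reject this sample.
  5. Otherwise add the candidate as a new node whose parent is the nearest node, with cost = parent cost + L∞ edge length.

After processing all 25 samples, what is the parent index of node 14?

1. q=(31,7) nearest=0 d=30 new=(7,7) → add node 1 parent=0 cost=6
2. q=(27,10) nearest=1 d=20 new=(13,10) → add node 2 parent=1 cost=12
3. q=(19,14) nearest=2 d=6 new=(19,14) → add node 3 parent=2 cost=18
4. q=(21,4) nearest=2 d=8 new=(19,4) → blocked by [18,25]×[2,4], reject
5. q=(6,5) nearest=1 d=2 new=(6,5) → add node 4 parent=1 cost=8
6. q=(30,19) nearest=3 d=11 new=(25,19) → add node 5 parent=3 cost=24
7. q=(10,1) nearest=4 d=4 new=(10,1) → add node 6 parent=4 cost=12
8. q=(25,19) nearest=5 d=0 → coincident, reject
9. q=(11,8) nearest=2 d=2 new=(11,8) → add node 7 parent=2 cost=14
10. q=(18,8) nearest=2 d=5 new=(18,8) → add node 8 parent=2 cost=17
11. q=(29,18) nearest=5 d=4 new=(29,18) → add node 9 parent=5 cost=28
12. q=(16,10) nearest=8 d=2 new=(16,10) → add node 10 parent=8 cost=19
13. q=(7,15) nearest=2 d=6 new=(7,15) → add node 11 parent=2 cost=18
14. q=(1,8) nearest=4 d=5 new=(1,8) → add node 12 parent=4 cost=13
15. q=(16,13) nearest=2 d=3 new=(16,13) → add node 13 parent=2 cost=15
16. q=(15,0) nearest=6 d=5 new=(15,0) → add node 14 parent=6 cost=17
17. q=(34,17) nearest=9 d=5 new=(34,17) → add node 15 parent=9 cost=33
18. q=(12,4) nearest=6 d=3 new=(12,4) → blocked by [8,15]×[4,7], reject
19. q=(23,4) nearest=8 d=5 new=(23,4) → blocked by [18,25]×[2,4], reject
20. q=(9,2) nearest=6 d=1 new=(9,2) → add node 16 parent=6 cost=13
21. q=(25,19) nearest=5 d=0 → coincident, reject
22. q=(9,0) nearest=6 d=1 new=(9,0) → add node 17 parent=6 cost=13
23. q=(27,4) nearest=8 d=9 new=(24,4) → blocked by [18,25]×[2,4], reject
24. q=(4,0) nearest=0 d=3 new=(4,0) → add node 18 parent=0 cost=3
25. q=(7,6) nearest=1 d=1 new=(7,6) → add node 19 parent=1 cost=7

Parent of node 14: 6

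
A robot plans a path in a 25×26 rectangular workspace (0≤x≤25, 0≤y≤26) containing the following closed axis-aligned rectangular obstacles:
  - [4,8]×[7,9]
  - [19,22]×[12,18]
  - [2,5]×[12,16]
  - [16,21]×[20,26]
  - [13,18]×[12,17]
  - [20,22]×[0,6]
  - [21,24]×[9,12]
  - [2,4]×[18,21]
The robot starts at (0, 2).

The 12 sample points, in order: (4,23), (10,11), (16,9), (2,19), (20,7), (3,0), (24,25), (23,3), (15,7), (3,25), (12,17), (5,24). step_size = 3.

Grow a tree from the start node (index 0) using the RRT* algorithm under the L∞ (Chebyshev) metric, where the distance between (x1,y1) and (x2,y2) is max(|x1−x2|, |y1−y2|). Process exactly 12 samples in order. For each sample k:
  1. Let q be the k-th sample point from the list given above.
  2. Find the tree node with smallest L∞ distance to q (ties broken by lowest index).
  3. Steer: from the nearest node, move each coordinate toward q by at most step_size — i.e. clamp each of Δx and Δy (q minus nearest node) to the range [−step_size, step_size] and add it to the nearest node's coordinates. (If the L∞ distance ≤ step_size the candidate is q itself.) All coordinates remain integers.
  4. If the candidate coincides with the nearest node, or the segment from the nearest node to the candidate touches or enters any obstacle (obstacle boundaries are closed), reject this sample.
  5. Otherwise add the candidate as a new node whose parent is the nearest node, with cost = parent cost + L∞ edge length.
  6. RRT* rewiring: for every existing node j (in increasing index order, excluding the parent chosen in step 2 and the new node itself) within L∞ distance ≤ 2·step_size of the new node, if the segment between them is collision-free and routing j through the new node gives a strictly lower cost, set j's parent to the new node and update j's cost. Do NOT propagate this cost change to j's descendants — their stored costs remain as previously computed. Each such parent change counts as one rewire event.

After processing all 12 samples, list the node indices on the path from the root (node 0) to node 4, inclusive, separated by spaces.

1. q=(4,23) nearest=0 d=21 new=(3,5) → add node 1 parent=0 cost=3
2. q=(10,11) nearest=1 d=7 new=(6,8) → blocked by [4,8]×[7,9], reject
3. q=(16,9) nearest=1 d=13 new=(6,8) → blocked by [4,8]×[7,9], reject
4. q=(2,19) nearest=1 d=14 new=(2,8) → add node 2 parent=1 cost=6
5. q=(20,7) nearest=1 d=17 new=(6,7) → blocked by [4,8]×[7,9], reject
6. q=(3,0) nearest=0 d=3 new=(3,0) → add node 3 parent=0 cost=3
7. q=(24,25) nearest=1 d=21 new=(6,8) → blocked by [4,8]×[7,9], reject
8. q=(23,3) nearest=1 d=20 new=(6,3) → add node 4 parent=1 cost=6
9. q=(15,7) nearest=4 d=9 new=(9,6) → add node 5 parent=4 cost=9
10. q=(3,25) nearest=2 d=17 new=(3,11) → add node 6 parent=2 cost=9
11. q=(12,17) nearest=6 d=9 new=(6,14) → blocked by [2,5]×[12,16], reject
12. q=(5,24) nearest=6 d=13 new=(5,14) → blocked by [2,5]×[12,16], reject

Path: 0 1 4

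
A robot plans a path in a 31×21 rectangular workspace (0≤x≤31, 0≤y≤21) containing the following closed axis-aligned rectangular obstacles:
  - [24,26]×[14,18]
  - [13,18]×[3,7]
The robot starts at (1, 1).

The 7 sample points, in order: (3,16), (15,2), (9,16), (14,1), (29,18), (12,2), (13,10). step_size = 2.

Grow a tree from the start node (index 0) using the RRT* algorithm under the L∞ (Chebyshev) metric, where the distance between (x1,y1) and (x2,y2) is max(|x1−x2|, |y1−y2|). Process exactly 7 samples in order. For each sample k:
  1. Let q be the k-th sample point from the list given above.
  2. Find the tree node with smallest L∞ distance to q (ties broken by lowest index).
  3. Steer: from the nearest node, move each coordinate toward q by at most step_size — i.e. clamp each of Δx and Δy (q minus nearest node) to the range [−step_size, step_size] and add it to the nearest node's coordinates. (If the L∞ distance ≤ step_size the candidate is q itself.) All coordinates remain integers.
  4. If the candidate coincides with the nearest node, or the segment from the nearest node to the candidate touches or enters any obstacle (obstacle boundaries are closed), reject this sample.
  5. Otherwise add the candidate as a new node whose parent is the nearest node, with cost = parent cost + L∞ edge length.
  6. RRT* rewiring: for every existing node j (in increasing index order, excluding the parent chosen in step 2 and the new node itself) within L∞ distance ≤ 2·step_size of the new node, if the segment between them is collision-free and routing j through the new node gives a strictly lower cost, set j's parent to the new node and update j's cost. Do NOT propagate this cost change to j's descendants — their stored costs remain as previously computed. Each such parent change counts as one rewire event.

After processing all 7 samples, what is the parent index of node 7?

1. q=(3,16) nearest=0 d=15 new=(3,3) → add node 1 parent=0 cost=2
2. q=(15,2) nearest=1 d=12 new=(5,2) → add node 2 parent=1 cost=4
3. q=(9,16) nearest=1 d=13 new=(5,5) → add node 3 parent=1 cost=4
4. q=(14,1) nearest=2 d=9 new=(7,1) → add node 4 parent=2 cost=6
5. q=(29,18) nearest=4 d=22 new=(9,3) → add node 5 parent=4 cost=8
6. q=(12,2) nearest=5 d=3 new=(11,2) → add node 6 parent=5 cost=10
7. q=(13,10) nearest=5 d=7 new=(11,5) → add node 7 parent=5 cost=10

Parent of node 7: 5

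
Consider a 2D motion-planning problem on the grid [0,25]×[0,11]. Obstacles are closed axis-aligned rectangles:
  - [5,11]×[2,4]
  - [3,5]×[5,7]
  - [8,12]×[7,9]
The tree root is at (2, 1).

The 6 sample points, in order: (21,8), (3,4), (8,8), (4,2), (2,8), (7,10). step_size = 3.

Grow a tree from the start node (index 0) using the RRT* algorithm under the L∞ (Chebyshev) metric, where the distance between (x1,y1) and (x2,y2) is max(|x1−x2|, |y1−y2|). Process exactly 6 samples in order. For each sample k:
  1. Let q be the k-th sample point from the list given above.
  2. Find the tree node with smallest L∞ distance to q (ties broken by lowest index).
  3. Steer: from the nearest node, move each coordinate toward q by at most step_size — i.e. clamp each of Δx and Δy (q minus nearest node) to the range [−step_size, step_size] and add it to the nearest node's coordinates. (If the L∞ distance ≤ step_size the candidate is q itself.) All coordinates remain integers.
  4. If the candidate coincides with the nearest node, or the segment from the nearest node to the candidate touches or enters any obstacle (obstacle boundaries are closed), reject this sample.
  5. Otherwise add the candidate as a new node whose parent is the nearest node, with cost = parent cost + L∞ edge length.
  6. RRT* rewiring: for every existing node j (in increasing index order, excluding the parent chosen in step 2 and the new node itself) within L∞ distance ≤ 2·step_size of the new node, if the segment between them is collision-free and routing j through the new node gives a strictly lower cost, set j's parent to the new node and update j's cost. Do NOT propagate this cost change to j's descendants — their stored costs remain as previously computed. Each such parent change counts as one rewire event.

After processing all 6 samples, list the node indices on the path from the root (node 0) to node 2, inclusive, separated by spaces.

Path: 0 2

1. q=(21,8) nearest=0 d=19 new=(5,4) → blocked by [5,11]×[2,4], reject
2. q=(3,4) nearest=0 d=3 new=(3,4) → add node 1 parent=0 cost=3
3. q=(8,8) nearest=1 d=5 new=(6,7) → blocked by [3,5]×[5,7], reject
4. q=(4,2) nearest=0 d=2 new=(4,2) → add node 2 parent=0 cost=2
5. q=(2,8) nearest=1 d=4 new=(2,7) → add node 3 parent=1 cost=6
6. q=(7,10) nearest=3 d=5 new=(5,10) → add node 4 parent=3 cost=9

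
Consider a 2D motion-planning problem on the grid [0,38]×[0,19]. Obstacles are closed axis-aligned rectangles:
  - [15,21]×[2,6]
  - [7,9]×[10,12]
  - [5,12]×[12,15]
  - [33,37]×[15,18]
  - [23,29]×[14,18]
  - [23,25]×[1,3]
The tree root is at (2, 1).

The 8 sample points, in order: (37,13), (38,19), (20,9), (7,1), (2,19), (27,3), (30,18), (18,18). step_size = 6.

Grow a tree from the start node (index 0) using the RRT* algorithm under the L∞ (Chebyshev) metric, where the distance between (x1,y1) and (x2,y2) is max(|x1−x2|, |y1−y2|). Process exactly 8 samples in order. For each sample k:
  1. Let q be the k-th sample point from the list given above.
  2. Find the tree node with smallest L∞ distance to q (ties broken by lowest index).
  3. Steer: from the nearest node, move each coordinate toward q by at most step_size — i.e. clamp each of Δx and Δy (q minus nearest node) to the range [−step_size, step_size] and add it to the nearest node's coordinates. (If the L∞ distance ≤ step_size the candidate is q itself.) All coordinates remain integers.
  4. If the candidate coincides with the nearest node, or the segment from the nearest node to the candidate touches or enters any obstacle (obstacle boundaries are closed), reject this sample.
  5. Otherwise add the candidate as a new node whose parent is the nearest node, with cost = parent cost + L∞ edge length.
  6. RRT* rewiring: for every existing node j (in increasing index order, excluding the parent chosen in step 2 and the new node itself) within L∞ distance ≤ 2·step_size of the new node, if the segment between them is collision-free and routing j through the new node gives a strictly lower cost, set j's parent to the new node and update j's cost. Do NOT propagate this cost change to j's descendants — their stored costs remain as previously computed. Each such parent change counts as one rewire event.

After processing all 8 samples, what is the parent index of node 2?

Parent of node 2: 1

1. q=(37,13) nearest=0 d=35 new=(8,7) → add node 1 parent=0 cost=6
2. q=(38,19) nearest=1 d=30 new=(14,13) → add node 2 parent=1 cost=12
3. q=(20,9) nearest=2 d=6 new=(20,9) → add node 3 parent=2 cost=18
4. q=(7,1) nearest=0 d=5 new=(7,1) → add node 4 parent=0 cost=5
5. q=(2,19) nearest=1 d=12 new=(2,13) → add node 5 parent=1 cost=12
6. q=(27,3) nearest=3 d=7 new=(26,3) → add node 6 parent=3 cost=24
7. q=(30,18) nearest=3 d=10 new=(26,15) → blocked by [23,29]×[14,18], reject
8. q=(18,18) nearest=2 d=5 new=(18,18) → add node 7 parent=2 cost=17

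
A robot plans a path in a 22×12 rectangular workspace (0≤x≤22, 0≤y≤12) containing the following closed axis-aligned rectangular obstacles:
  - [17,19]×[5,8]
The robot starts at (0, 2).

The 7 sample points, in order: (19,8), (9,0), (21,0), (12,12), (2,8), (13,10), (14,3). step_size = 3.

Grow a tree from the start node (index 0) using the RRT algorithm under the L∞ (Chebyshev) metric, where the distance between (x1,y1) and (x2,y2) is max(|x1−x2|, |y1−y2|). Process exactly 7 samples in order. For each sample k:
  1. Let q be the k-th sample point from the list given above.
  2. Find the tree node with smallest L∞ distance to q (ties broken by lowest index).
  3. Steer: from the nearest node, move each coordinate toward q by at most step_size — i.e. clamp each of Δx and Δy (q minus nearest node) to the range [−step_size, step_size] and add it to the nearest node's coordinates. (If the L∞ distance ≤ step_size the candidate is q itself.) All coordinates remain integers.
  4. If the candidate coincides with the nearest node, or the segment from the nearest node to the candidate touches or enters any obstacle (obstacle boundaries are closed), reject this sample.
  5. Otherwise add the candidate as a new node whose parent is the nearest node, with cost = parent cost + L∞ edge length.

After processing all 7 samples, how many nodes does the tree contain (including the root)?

1. q=(19,8) nearest=0 d=19 new=(3,5) → add node 1 parent=0 cost=3
2. q=(9,0) nearest=1 d=6 new=(6,2) → add node 2 parent=1 cost=6
3. q=(21,0) nearest=2 d=15 new=(9,0) → add node 3 parent=2 cost=9
4. q=(12,12) nearest=1 d=9 new=(6,8) → add node 4 parent=1 cost=6
5. q=(2,8) nearest=1 d=3 new=(2,8) → add node 5 parent=1 cost=6
6. q=(13,10) nearest=4 d=7 new=(9,10) → add node 6 parent=4 cost=9
7. q=(14,3) nearest=3 d=5 new=(12,3) → add node 7 parent=3 cost=12

Node count: 8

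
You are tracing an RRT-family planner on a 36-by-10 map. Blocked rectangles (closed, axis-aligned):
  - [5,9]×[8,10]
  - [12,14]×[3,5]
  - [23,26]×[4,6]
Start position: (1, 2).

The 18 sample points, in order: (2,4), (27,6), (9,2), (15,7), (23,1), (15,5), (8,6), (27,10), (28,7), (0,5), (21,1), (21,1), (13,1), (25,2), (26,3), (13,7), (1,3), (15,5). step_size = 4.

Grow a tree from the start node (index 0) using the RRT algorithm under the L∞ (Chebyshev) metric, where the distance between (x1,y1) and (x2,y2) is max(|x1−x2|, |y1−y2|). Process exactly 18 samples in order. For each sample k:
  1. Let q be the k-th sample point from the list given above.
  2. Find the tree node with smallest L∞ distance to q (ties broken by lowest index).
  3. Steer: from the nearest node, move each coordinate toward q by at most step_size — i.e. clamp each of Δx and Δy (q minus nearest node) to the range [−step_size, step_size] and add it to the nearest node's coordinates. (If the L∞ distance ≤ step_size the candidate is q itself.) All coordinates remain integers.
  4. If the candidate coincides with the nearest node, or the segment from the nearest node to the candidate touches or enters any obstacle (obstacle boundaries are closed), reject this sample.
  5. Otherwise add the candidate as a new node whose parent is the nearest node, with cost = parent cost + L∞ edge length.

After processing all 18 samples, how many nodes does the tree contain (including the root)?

1. q=(2,4) nearest=0 d=2 new=(2,4) → add node 1 parent=0 cost=2
2. q=(27,6) nearest=1 d=25 new=(6,6) → add node 2 parent=1 cost=6
3. q=(9,2) nearest=2 d=4 new=(9,2) → add node 3 parent=2 cost=10
4. q=(15,7) nearest=3 d=6 new=(13,6) → blocked by [12,14]×[3,5], reject
5. q=(23,1) nearest=3 d=14 new=(13,1) → add node 4 parent=3 cost=14
6. q=(15,5) nearest=4 d=4 new=(15,5) → blocked by [12,14]×[3,5], reject
7. q=(8,6) nearest=2 d=2 new=(8,6) → add node 5 parent=2 cost=8
8. q=(27,10) nearest=4 d=14 new=(17,5) → add node 6 parent=4 cost=18
9. q=(28,7) nearest=6 d=11 new=(21,7) → add node 7 parent=6 cost=22
10. q=(0,5) nearest=1 d=2 new=(0,5) → add node 8 parent=1 cost=4
11. q=(21,1) nearest=6 d=4 new=(21,1) → add node 9 parent=6 cost=22
12. q=(21,1) nearest=9 d=0 → coincident, reject
13. q=(13,1) nearest=4 d=0 → coincident, reject
14. q=(25,2) nearest=9 d=4 new=(25,2) → add node 10 parent=9 cost=26
15. q=(26,3) nearest=10 d=1 new=(26,3) → add node 11 parent=10 cost=27
16. q=(13,7) nearest=6 d=4 new=(13,7) → add node 12 parent=6 cost=22
17. q=(1,3) nearest=0 d=1 new=(1,3) → add node 13 parent=0 cost=1
18. q=(15,5) nearest=6 d=2 new=(15,5) → add node 14 parent=6 cost=20

Node count: 15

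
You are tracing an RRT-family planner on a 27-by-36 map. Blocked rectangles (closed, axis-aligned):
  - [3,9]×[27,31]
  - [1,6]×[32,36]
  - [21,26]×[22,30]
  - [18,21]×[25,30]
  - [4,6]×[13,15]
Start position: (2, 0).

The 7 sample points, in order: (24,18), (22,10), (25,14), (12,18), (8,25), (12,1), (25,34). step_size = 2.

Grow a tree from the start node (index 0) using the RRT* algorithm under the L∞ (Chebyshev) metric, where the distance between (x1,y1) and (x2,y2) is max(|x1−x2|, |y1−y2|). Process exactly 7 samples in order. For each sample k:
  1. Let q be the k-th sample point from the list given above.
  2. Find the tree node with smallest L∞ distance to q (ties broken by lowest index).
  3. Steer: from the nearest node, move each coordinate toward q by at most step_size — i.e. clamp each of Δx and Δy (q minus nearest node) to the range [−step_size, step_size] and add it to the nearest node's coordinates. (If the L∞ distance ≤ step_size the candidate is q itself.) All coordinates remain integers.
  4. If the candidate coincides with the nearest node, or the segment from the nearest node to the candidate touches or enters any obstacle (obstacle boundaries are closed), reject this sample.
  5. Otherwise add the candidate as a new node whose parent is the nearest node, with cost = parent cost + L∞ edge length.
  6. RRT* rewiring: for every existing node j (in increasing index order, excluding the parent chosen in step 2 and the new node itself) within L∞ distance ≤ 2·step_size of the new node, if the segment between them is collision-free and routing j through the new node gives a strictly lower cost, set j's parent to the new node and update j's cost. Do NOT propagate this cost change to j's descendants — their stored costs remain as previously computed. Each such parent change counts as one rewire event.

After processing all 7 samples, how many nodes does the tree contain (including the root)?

1. q=(24,18) nearest=0 d=22 new=(4,2) → add node 1 parent=0 cost=2
2. q=(22,10) nearest=1 d=18 new=(6,4) → add node 2 parent=1 cost=4
3. q=(25,14) nearest=2 d=19 new=(8,6) → add node 3 parent=2 cost=6
4. q=(12,18) nearest=3 d=12 new=(10,8) → add node 4 parent=3 cost=8
5. q=(8,25) nearest=4 d=17 new=(8,10) → add node 5 parent=4 cost=10
6. q=(12,1) nearest=3 d=5 new=(10,4) → add node 6 parent=3 cost=8
7. q=(25,34) nearest=5 d=24 new=(10,12) → add node 7 parent=5 cost=12

Node count: 8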